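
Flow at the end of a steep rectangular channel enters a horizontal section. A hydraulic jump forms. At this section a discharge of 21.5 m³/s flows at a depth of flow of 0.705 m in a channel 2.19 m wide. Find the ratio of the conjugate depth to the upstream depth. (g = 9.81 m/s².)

q = Q/b = 21.5/2.19 = 9.82 m²/s; V₁ = q/y₁ = 13.9 m/s. Fr₁ = V₁/√(g·y₁) = 5.30.
Bélanger equation: y₂/y₁ = ½[√(1 + 8Fr₁²) − 1] = ½[√225.3 − 1] = 7.01.

y₂/y₁ = 7.01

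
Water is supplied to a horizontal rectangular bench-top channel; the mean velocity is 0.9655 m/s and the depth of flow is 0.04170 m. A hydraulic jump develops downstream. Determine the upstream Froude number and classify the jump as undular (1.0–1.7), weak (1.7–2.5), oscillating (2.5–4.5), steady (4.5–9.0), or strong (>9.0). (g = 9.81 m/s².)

Fr₁ = V₁/√(g·y₁) = 0.9655/√(9.81×0.04170) = 1.510.
Fr₁ = 1.510 lies in the undular range.

Fr₁ = 1.510; undular jump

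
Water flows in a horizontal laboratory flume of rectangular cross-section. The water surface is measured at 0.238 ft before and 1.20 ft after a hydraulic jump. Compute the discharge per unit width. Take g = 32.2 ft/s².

For a rectangular channel the momentum equation gives q² = ½·g·y₁·y₂·(y₁ + y₂) = ½×32.2×0.238×1.20×1.44 = 6.61.
q = √6.61 = 2.57 ft²/s.

q = 2.57 ft²/s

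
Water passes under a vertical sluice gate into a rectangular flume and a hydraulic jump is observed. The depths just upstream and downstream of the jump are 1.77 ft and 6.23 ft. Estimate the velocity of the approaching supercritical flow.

For a rectangular channel the momentum equation gives q² = ½·g·y₁·y₂·(y₁ + y₂) = ½×32.2×1.77×6.23×8.00 = 1420.
q = √1420 = 37.7 ft²/s.
V₁ = q/y₁ = 37.7/1.77 = 21.3 ft/s.

V₁ = 21.3 ft/s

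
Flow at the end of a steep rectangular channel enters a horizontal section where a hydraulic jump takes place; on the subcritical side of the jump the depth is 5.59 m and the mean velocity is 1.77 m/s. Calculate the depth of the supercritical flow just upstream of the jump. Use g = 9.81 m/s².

y₁ = 0.579 m

Fr₂ = V₂/√(g·y₂) = 1.77/√(9.81×5.59) = 0.239.
Since the conjugate-depth ratio holds either way, y₁/y₂ = ½[√(1 + 8Fr₂²) − 1] = ½[√1.457 − 1] = 0.104.
y₁ = 0.104 × 5.59 = 0.579 m.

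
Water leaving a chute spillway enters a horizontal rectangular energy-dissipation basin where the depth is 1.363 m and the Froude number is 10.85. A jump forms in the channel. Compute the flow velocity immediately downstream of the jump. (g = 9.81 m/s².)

Fr₁ = 10.85 (given).
Bélanger equation: y₂/y₁ = ½[√(1 + 8Fr₁²) − 1] = ½[√942.78 − 1] = 14.85.
y₂ = 14.85 × 1.363 = 20.24 m.
V₁ = Fr₁·√(g·y₁) = 10.85×√(9.81×1.363) = 39.67 m/s; q = V₁·y₁ = 54.08 m²/s.
V₂ = q/y₂ = 54.08/20.24 = 2.671 m/s.

V₂ = 2.671 m/s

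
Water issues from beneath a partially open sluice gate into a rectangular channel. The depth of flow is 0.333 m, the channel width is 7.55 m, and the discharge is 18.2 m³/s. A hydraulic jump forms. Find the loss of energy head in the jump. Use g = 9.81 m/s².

ΔE = 1.18 m

q = Q/b = 18.2/7.55 = 2.41 m²/s; V₁ = q/y₁ = 7.24 m/s. Fr₁ = V₁/√(g·y₁) = 4.01.
From the momentum equation for a rectangular channel, y₂/y₁ = ½[√(1 + 8Fr₁²) − 1] = ½[√129.3 − 1] = 5.19.
y₂ = 5.19 × 0.333 = 1.73 m.
V₂ = q/y₂ = 2.41/1.73 = 1.40 m/s. E₁ = y₁ + V₁²/2g = 3.00 m; E₂ = y₂ + V₂²/2g = 1.83 m. ΔE = E₁ − E₂ = 1.18 m.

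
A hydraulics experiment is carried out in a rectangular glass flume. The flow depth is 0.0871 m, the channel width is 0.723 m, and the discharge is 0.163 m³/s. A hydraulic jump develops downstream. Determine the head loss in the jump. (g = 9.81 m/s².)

q = Q/b = 0.163/0.723 = 0.225 m²/s; V₁ = q/y₁ = 2.59 m/s. Fr₁ = V₁/√(g·y₁) = 2.80.
From the momentum equation for a rectangular channel, y₂/y₁ = ½[√(1 + 8Fr₁²) − 1] = ½[√63.73 − 1] = 3.49.
y₂ = 3.49 × 0.0871 = 0.304 m.
Head loss: ΔE = (y₂ − y₁)³/(4y₁y₂) = (0.304 − 0.0871)³/(4×0.0871×0.304) = 0.0102/0.106 = 0.0965 m.

ΔE = 0.0965 m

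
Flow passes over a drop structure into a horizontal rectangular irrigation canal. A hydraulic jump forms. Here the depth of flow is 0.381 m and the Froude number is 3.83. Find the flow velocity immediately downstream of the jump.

V₂ = 1.50 m/s

Fr₁ = 3.83 (given).
Sequent-depth ratio: y₂/y₁ = ½[√(1 + 8Fr₁²) − 1] = ½[√118.4 − 1] = 4.94.
y₂ = 4.94 × 0.381 = 1.88 m.
V₁ = Fr₁·√(g·y₁) = 3.83×√(9.81×0.381) = 7.40 m/s; q = V₁·y₁ = 2.82 m²/s.
V₂ = q/y₂ = 2.82/1.88 = 1.50 m/s.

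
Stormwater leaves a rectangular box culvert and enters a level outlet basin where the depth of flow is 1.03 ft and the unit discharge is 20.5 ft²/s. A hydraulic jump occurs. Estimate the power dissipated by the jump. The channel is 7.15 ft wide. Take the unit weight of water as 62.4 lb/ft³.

V₁ = q/y₁ = 20.5/1.03 = 19.9 ft/s. Fr₁ = V₁/√(g·y₁) = 19.9/√(32.2×1.03) = 3.46.
From the momentum equation for a rectangular channel, y₂/y₁ = ½[√(1 + 8Fr₁²) − 1] = ½[√96.55 − 1] = 4.41.
y₂ = 4.41 × 1.03 = 4.55 ft.
V₂ = q/y₂ = 20.5/4.55 = 4.51 ft/s. E₁ = y₁ + V₁²/2g = 7.18 ft; E₂ = y₂ + V₂²/2g = 4.86 ft. ΔE = E₁ − E₂ = 2.32 ft.
Q = q·b = 20.5 × 7.15 = 147 cfs. P = γ·Q·ΔE/550 = 62.4 × 147 × 2.32 / 550 = 38.6 hp.

P = 38.6 hp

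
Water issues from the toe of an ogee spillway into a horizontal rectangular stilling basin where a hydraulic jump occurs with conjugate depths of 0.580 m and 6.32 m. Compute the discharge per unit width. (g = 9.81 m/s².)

q = 11.1 m²/s

For a rectangular channel the momentum equation gives q² = ½·g·y₁·y₂·(y₁ + y₂) = ½×9.81×0.580×6.32×6.90 = 124.
q = √124 = 11.1 m²/s.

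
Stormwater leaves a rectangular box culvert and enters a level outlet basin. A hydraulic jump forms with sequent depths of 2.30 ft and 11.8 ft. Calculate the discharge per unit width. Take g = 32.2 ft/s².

q = 78.5 ft²/s

For a rectangular channel the momentum equation gives q² = ½·g·y₁·y₂·(y₁ + y₂) = ½×32.2×2.30×11.8×14.1 = 6161.
q = √6161 = 78.5 ft²/s.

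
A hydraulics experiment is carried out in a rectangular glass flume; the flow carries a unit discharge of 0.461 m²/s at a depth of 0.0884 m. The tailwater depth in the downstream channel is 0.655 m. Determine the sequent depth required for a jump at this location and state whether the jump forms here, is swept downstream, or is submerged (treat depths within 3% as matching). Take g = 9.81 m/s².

V₁ = q/y₁ = 0.461/0.0884 = 5.21 m/s. Fr₁ = V₁/√(g·y₁) = 5.21/√(9.81×0.0884) = 5.60.
Bélanger equation: y₂/y₁ = ½[√(1 + 8Fr₁²) − 1] = ½[√251.9 − 1] = 7.44.
y₂ = 7.44 × 0.0884 = 0.657 m.
Tailwater y_tw = 0.655 m: y_tw ≈ y₂, so the jump forms here.

y₂ = 0.657 m; the jump forms here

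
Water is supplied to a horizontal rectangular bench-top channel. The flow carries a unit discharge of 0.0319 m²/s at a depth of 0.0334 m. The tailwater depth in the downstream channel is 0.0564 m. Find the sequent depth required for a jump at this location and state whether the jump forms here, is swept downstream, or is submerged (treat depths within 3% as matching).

y₂ = 0.0639 m; the jump is swept downstream

V₁ = q/y₁ = 0.0319/0.0334 = 0.955 m/s. Fr₁ = V₁/√(g·y₁) = 0.955/√(9.81×0.0334) = 1.67.
By Bélanger, y₂/y₁ = ½[√(1 + 8Fr₁²) − 1] = ½[√23.27 − 1] = 1.91.
y₂ = 1.91 × 0.0334 = 0.0639 m.
Tailwater y_tw = 0.0564 m: y_tw < y₂, so the jump is swept downstream.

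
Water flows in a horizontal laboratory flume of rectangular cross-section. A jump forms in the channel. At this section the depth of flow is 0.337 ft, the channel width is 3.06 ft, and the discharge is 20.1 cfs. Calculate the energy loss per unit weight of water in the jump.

q = Q/b = 20.1/3.06 = 6.57 ft²/s; V₁ = q/y₁ = 19.5 ft/s. Fr₁ = V₁/√(g·y₁) = 5.92.
Conjugate-depth relation: y₂/y₁ = ½[√(1 + 8Fr₁²) − 1] = ½[√281.1 − 1] = 7.88.
y₂ = 7.88 × 0.337 = 2.66 ft.
Head loss: ΔE = (y₂ − y₁)³/(4y₁y₂) = (2.66 − 0.337)³/(4×0.337×2.66) = 12.5/3.58 = 3.48 ft.

ΔE = 3.48 ft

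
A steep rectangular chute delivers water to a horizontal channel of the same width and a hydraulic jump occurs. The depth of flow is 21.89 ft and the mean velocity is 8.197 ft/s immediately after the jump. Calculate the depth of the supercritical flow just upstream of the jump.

Fr₂ = V₂/√(g·y₂) = 8.197/√(32.2×21.89) = 0.3087.
Applying the sequent-depth relation in reverse, y₁/y₂ = ½[√(1 + 8Fr₂²) − 1] = ½[√1.7626 − 1] = 0.1638.
y₁ = 0.1638 × 21.89 = 3.586 ft.

y₁ = 3.586 ft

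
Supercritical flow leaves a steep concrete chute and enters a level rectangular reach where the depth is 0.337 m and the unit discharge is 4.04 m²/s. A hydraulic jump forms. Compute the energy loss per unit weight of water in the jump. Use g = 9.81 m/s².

ΔE = 4.59 m

V₁ = q/y₁ = 4.04/0.337 = 12.0 m/s. Fr₁ = V₁/√(g·y₁) = 12.0/√(9.81×0.337) = 6.59.
Conjugate-depth relation: y₂/y₁ = ½[√(1 + 8Fr₁²) − 1] = ½[√348.8 − 1] = 8.84.
y₂ = 8.84 × 0.337 = 2.98 m.
V₂ = q/y₂ = 4.04/2.98 = 1.36 m/s. E₁ = y₁ + V₁²/2g = 7.66 m; E₂ = y₂ + V₂²/2g = 3.07 m. ΔE = E₁ − E₂ = 4.59 m.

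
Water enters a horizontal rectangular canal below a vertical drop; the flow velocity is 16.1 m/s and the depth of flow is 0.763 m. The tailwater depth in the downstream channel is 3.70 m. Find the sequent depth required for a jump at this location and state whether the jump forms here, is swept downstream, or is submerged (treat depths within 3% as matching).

Fr₁ = V₁/√(g·y₁) = 16.1/√(9.81×0.763) = 5.88.
Bélanger equation: y₂/y₁ = ½[√(1 + 8Fr₁²) − 1] = ½[√278.0 − 1] = 7.84.
y₂ = 7.84 × 0.763 = 5.98 m.
Tailwater y_tw = 3.70 m: y_tw < y₂, so the jump is swept downstream.

y₂ = 5.98 m; the jump is swept downstream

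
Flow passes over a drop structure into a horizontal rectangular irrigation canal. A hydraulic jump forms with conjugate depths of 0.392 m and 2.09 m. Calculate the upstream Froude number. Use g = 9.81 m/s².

Fr₁ = 4.11

For a rectangular channel the momentum equation gives q² = ½·g·y₁·y₂·(y₁ + y₂) = ½×9.81×0.392×2.09×2.48 = 9.97.
q = √9.97 = 3.16 m²/s.
V₁ = q/y₁ = 8.06 m/s; Fr₁ = V₁/√(g·y₁) = 4.11.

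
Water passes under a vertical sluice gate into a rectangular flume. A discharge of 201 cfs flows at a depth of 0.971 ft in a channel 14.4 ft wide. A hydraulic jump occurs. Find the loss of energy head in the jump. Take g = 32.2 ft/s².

ΔE = 0.782 ft

q = Q/b = 201/14.4 = 14.0 ft²/s; V₁ = q/y₁ = 14.4 ft/s. Fr₁ = V₁/√(g·y₁) = 2.57.
Sequent-depth ratio: y₂/y₁ = ½[√(1 + 8Fr₁²) − 1] = ½[√53.87 − 1] = 3.17.
y₂ = 3.17 × 0.971 = 3.08 ft.
V₂ = q/y₂ = 14.0/3.08 = 4.53 ft/s. E₁ = y₁ + V₁²/2g = 4.18 ft; E₂ = y₂ + V₂²/2g = 3.40 ft. ΔE = E₁ − E₂ = 0.782 ft.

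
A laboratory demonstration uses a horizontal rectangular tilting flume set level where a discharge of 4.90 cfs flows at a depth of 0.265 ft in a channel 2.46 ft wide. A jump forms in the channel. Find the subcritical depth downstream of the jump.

q = Q/b = 4.90/2.46 = 1.99 ft²/s; V₁ = q/y₁ = 7.52 ft/s. Fr₁ = V₁/√(g·y₁) = 2.57.
From the momentum equation for a rectangular channel, y₂/y₁ = ½[√(1 + 8Fr₁²) − 1] = ½[√53.97 − 1] = 3.17.
y₂ = 3.17 × 0.265 = 0.841 ft.

y₂ = 0.841 ft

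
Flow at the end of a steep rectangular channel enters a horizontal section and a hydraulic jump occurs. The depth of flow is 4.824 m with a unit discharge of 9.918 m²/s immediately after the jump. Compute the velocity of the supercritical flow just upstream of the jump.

V₂ = q/y₂ = 9.918/4.824 = 2.056 m/s; Fr₂ = V₂/√(g·y₂) = 0.2989.
From the momentum equation (using Fr₂), y₁/y₂ = ½[√(1 + 8Fr₂²) − 1] = ½[√1.7146 − 1] = 0.1547.
y₁ = 0.1547 × 4.824 = 0.7463 m.
V₁ = q/y₁ = 9.918/0.7463 = 13.29 m/s.

V₁ = 13.29 m/s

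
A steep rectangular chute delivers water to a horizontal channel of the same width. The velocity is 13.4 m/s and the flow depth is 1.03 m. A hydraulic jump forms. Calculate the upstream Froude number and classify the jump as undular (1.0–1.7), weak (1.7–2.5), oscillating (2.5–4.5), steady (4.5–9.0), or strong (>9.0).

Fr₁ = V₁/√(g·y₁) = 13.4/√(9.81×1.03) = 4.22.
Fr₁ = 4.22 lies in the oscillating range.

Fr₁ = 4.22; oscillating jump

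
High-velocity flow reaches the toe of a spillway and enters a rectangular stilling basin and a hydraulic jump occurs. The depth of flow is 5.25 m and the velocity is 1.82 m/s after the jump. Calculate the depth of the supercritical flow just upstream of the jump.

Fr₂ = V₂/√(g·y₂) = 1.82/√(9.81×5.25) = 0.254.
From the momentum equation (using Fr₂), y₁/y₂ = ½[√(1 + 8Fr₂²) − 1] = ½[√1.515 − 1] = 0.115.
y₁ = 0.115 × 5.25 = 0.605 m.

y₁ = 0.605 m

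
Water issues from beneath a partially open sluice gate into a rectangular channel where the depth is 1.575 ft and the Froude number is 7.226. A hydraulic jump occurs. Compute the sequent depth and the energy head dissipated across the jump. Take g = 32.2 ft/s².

y₂ = 15.33 ft; ΔE = 26.93 ft

Fr₁ = 7.226 (given).
Bélanger equation: y₂/y₁ = ½[√(1 + 8Fr₁²) − 1] = ½[√418.72 − 1] = 9.731.
y₂ = 9.731 × 1.575 = 15.33 ft.
V₁ = Fr₁·√(g·y₁) = 7.226×√(32.2×1.575) = 51.46 ft/s; q = V₁·y₁ = 81.05 ft²/s. V₂ = q/y₂ = 81.05/15.33 = 5.288 ft/s. E₁ = y₁ + V₁²/2g = 42.69 ft; E₂ = y₂ + V₂²/2g = 15.76 ft. ΔE = E₁ − E₂ = 26.93 ft.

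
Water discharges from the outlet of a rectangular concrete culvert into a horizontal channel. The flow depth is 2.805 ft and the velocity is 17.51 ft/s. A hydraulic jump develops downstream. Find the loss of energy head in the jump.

ΔE = 0.4994 ft

Fr₁ = V₁/√(g·y₁) = 17.51/√(32.2×2.805) = 1.842.
From the momentum equation for a rectangular channel, y₂/y₁ = ½[√(1 + 8Fr₁²) − 1] = ½[√28.156 − 1] = 2.153.
y₂ = 2.153 × 2.805 = 6.040 ft.
q = V₁·y₁ = 17.51 × 2.805 = 49.12 ft²/s. V₂ = q/y₂ = 49.12/6.040 = 8.132 ft/s. E₁ = y₁ + V₁²/2g = 7.566 ft; E₂ = y₂ + V₂²/2g = 7.066 ft. ΔE = E₁ − E₂ = 0.4994 ft.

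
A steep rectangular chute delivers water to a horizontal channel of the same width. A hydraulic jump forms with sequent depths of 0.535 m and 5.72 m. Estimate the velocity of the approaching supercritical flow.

V₁ = 18.1 m/s

For a rectangular channel the momentum equation gives q² = ½·g·y₁·y₂·(y₁ + y₂) = ½×9.81×0.535×5.72×6.25 = 93.9.
q = √93.9 = 9.69 m²/s.
V₁ = q/y₁ = 9.69/0.535 = 18.1 m/s.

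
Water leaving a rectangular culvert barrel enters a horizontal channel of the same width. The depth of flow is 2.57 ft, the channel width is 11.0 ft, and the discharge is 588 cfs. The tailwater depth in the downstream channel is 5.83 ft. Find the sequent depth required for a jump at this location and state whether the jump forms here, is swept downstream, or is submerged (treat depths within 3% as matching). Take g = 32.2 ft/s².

q = Q/b = 588/11.0 = 53.5 ft²/s; V₁ = q/y₁ = 20.8 ft/s. Fr₁ = V₁/√(g·y₁) = 2.29.
By Bélanger, y₂/y₁ = ½[√(1 + 8Fr₁²) − 1] = ½[√42.82 − 1] = 2.77.
y₂ = 2.77 × 2.57 = 7.12 ft.
Tailwater y_tw = 5.83 ft: y_tw < y₂, so the jump is swept downstream.

y₂ = 7.12 ft; the jump is swept downstream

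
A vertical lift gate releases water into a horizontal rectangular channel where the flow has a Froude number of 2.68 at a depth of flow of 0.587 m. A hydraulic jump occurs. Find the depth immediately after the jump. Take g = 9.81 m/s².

Fr₁ = 2.68 (given).
By Bélanger, y₂/y₁ = ½[√(1 + 8Fr₁²) − 1] = ½[√58.46 − 1] = 3.32.
y₂ = 3.32 × 0.587 = 1.95 m.

y₂ = 1.95 m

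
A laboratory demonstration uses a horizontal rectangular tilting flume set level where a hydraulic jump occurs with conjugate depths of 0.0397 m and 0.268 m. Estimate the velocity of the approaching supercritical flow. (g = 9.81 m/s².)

For a rectangular channel the momentum equation gives q² = ½·g·y₁·y₂·(y₁ + y₂) = ½×9.81×0.0397×0.268×0.308 = 0.0161.
q = √0.0161 = 0.127 m²/s.
V₁ = q/y₁ = 0.127/0.0397 = 3.19 m/s.

V₁ = 3.19 m/s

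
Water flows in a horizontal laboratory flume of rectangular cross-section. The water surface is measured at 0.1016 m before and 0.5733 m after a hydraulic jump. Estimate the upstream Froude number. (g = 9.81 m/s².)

For a rectangular channel the momentum equation gives q² = ½·g·y₁·y₂·(y₁ + y₂) = ½×9.81×0.1016×0.5733×0.6749 = 0.1928.
q = √0.1928 = 0.4391 m²/s.
V₁ = q/y₁ = 4.322 m/s; Fr₁ = V₁/√(g·y₁) = 4.329.

Fr₁ = 4.329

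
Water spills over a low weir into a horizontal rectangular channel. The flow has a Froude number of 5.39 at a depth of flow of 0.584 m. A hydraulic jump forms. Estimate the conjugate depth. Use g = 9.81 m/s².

y₂ = 4.17 m

Fr₁ = 5.39 (given).
From the momentum equation for a rectangular channel, y₂/y₁ = ½[√(1 + 8Fr₁²) − 1] = ½[√233.4 − 1] = 7.14.
y₂ = 7.14 × 0.584 = 4.17 m.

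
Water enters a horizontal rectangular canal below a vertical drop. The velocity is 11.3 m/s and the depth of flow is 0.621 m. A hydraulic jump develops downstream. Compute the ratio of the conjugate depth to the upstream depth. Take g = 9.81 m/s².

y₂/y₁ = 5.99

Fr₁ = V₁/√(g·y₁) = 11.3/√(9.81×0.621) = 4.58.
By Bélanger, y₂/y₁ = ½[√(1 + 8Fr₁²) − 1] = ½[√168.7 − 1] = 5.99.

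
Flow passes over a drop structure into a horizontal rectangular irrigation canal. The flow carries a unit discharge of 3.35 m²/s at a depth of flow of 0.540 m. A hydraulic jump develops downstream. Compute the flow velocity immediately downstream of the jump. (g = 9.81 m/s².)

V₂ = 1.85 m/s

V₁ = q/y₁ = 3.35/0.540 = 6.20 m/s. Fr₁ = V₁/√(g·y₁) = 6.20/√(9.81×0.540) = 2.70.
Conjugate-depth relation: y₂/y₁ = ½[√(1 + 8Fr₁²) − 1] = ½[√59.12 − 1] = 3.34.
y₂ = 3.34 × 0.540 = 1.81 m.
V₂ = q/y₂ = 3.35/1.81 = 1.85 m/s.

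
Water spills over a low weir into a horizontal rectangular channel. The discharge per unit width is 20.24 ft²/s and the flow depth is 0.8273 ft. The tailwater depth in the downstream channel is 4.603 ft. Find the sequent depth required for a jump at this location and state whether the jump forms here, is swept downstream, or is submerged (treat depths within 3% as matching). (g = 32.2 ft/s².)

V₁ = q/y₁ = 20.24/0.8273 = 24.47 ft/s. Fr₁ = V₁/√(g·y₁) = 24.47/√(32.2×0.8273) = 4.740.
Bélanger equation: y₂/y₁ = ½[√(1 + 8Fr₁²) − 1] = ½[√180.75 − 1] = 6.222.
y₂ = 6.222 × 0.8273 = 5.148 ft.
Tailwater y_tw = 4.603 ft: y_tw < y₂, so the jump is swept downstream.

y₂ = 5.148 ft; the jump is swept downstream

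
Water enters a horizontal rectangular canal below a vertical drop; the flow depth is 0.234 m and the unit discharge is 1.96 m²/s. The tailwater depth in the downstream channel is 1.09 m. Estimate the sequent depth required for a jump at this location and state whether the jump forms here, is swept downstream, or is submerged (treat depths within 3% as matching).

y₂ = 1.72 m; the jump is swept downstream

V₁ = q/y₁ = 1.96/0.234 = 8.38 m/s. Fr₁ = V₁/√(g·y₁) = 8.38/√(9.81×0.234) = 5.53.
By Bélanger, y₂/y₁ = ½[√(1 + 8Fr₁²) − 1] = ½[√245.5 − 1] = 7.33.
y₂ = 7.33 × 0.234 = 1.72 m.
Tailwater y_tw = 1.09 m: y_tw < y₂, so the jump is swept downstream.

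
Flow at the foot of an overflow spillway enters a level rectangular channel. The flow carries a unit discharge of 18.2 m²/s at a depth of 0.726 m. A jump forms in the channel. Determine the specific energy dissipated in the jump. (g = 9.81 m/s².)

V₁ = q/y₁ = 18.2/0.726 = 25.1 m/s. Fr₁ = V₁/√(g·y₁) = 25.1/√(9.81×0.726) = 9.39.
Conjugate-depth relation: y₂/y₁ = ½[√(1 + 8Fr₁²) − 1] = ½[√706.9 − 1] = 12.8.
y₂ = 12.8 × 0.726 = 9.29 m.
Head loss: ΔE = (y₂ − y₁)³/(4y₁y₂) = (9.29 − 0.726)³/(4×0.726×9.29) = 628/27.0 = 23.3 m.

ΔE = 23.3 m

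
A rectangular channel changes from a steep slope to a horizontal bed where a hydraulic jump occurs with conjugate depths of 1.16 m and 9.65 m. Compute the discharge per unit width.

q = 24.4 m²/s

For a rectangular channel the momentum equation gives q² = ½·g·y₁·y₂·(y₁ + y₂) = ½×9.81×1.16×9.65×10.8 = 594.
q = √594 = 24.4 m²/s.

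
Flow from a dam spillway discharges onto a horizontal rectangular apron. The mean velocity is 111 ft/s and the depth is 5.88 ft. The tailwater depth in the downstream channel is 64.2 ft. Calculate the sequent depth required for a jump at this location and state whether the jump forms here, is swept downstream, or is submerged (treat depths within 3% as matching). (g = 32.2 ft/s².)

Fr₁ = V₁/√(g·y₁) = 111/√(32.2×5.88) = 8.07.
Sequent-depth ratio: y₂/y₁ = ½[√(1 + 8Fr₁²) − 1] = ½[√521.6 − 1] = 10.9.
y₂ = 10.9 × 5.88 = 64.2 ft.
Tailwater y_tw = 64.2 ft: y_tw ≈ y₂, so the jump forms here.

y₂ = 64.2 ft; the jump forms here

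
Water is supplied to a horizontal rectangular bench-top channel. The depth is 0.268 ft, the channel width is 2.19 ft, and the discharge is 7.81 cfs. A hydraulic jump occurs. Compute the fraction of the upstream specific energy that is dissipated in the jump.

q = Q/b = 7.81/2.19 = 3.57 ft²/s; V₁ = q/y₁ = 13.3 ft/s. Fr₁ = V₁/√(g·y₁) = 4.53.
Conjugate-depth relation: y₂/y₁ = ½[√(1 + 8Fr₁²) − 1] = ½[√165.2 − 1] = 5.93.
y₂ = 5.93 × 0.268 = 1.59 ft.
E₁ = y₁ + V₁²/2g = 3.02 ft. ΔE = (y₂ − y₁)³/(4y₁y₂) = 1.35 ft. ΔE/E₁ = 1.35/3.02 = 0.448.

ΔE/E₁ = 0.448 (44.8%)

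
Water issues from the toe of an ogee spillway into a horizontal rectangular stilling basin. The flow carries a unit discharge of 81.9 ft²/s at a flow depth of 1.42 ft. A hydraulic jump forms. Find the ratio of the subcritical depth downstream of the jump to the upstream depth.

V₁ = q/y₁ = 81.9/1.42 = 57.7 ft/s. Fr₁ = V₁/√(g·y₁) = 57.7/√(32.2×1.42) = 8.53.
From the momentum equation for a rectangular channel, y₂/y₁ = ½[√(1 + 8Fr₁²) − 1] = ½[√583.0 − 1] = 11.6.

y₂/y₁ = 11.6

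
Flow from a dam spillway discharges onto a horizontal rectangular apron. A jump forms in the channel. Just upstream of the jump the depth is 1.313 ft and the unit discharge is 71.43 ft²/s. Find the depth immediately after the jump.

y₂ = 14.89 ft

V₁ = q/y₁ = 71.43/1.313 = 54.40 ft/s. Fr₁ = V₁/√(g·y₁) = 54.40/√(32.2×1.313) = 8.367.
Conjugate-depth relation: y₂/y₁ = ½[√(1 + 8Fr₁²) − 1] = ½[√561.02 − 1] = 11.34.
y₂ = 11.34 × 1.313 = 14.89 ft.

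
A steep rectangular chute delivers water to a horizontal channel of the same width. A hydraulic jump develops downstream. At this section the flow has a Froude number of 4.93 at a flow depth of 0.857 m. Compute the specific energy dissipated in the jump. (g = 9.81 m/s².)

Fr₁ = 4.93 (given).
Bélanger equation: y₂/y₁ = ½[√(1 + 8Fr₁²) − 1] = ½[√195.4 − 1] = 6.49.
y₂ = 6.49 × 0.857 = 5.56 m.
V₁ = Fr₁·√(g·y₁) = 4.93×√(9.81×0.857) = 14.3 m/s; q = V₁·y₁ = 12.3 m²/s. V₂ = q/y₂ = 12.3/5.56 = 2.20 m/s. E₁ = y₁ + V₁²/2g = 11.3 m; E₂ = y₂ + V₂²/2g = 5.81 m. ΔE = E₁ − E₂ = 5.46 m.

ΔE = 5.46 m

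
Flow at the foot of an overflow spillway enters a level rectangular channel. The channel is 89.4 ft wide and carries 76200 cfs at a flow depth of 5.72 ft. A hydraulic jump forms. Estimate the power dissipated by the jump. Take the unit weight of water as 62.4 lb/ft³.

q = Q/b = 76200/89.4 = 852 ft²/s; V₁ = q/y₁ = 149 ft/s. Fr₁ = V₁/√(g·y₁) = 11.0.
Bélanger equation: y₂/y₁ = ½[√(1 + 8Fr₁²) − 1] = ½[√965.5 − 1] = 15.0.
y₂ = 15.0 × 5.72 = 86.0 ft.
Head loss: ΔE = (y₂ − y₁)³/(4y₁y₂) = (86.0 − 5.72)³/(4×5.72×86.0) = 517495/1968 = 263 ft.
P = γ·Q·ΔE/550 = 62.4 × 76200 × 263 / 550 = 2273538 hp.

P = 2273538 hp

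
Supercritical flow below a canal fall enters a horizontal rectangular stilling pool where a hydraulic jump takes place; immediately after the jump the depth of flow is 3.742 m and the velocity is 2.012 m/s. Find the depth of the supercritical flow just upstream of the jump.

y₁ = 0.6959 m

Fr₂ = V₂/√(g·y₂) = 2.012/√(9.81×3.742) = 0.3321.
Since the conjugate-depth ratio holds either way, y₁/y₂ = ½[√(1 + 8Fr₂²) − 1] = ½[√1.8822 − 1] = 0.1860.
y₁ = 0.1860 × 3.742 = 0.6959 m.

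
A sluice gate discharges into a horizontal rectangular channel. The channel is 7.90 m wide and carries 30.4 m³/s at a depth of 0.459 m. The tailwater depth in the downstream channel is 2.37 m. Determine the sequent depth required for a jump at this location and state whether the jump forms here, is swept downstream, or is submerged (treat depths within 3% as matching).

y₂ = 2.35 m; the jump forms here

q = Q/b = 30.4/7.90 = 3.85 m²/s; V₁ = q/y₁ = 8.38 m/s. Fr₁ = V₁/√(g·y₁) = 3.95.
Sequent-depth ratio: y₂/y₁ = ½[√(1 + 8Fr₁²) − 1] = ½[√125.9 − 1] = 5.11.
y₂ = 5.11 × 0.459 = 2.35 m.
Tailwater y_tw = 2.37 m: y_tw ≈ y₂, so the jump forms here.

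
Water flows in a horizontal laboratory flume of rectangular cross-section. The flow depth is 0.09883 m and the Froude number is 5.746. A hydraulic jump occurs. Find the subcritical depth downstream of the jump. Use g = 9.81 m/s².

y₂ = 0.7552 m

Fr₁ = 5.746 (given).
Sequent-depth ratio: y₂/y₁ = ½[√(1 + 8Fr₁²) − 1] = ½[√265.13 − 1] = 7.641.
y₂ = 7.641 × 0.09883 = 0.7552 m.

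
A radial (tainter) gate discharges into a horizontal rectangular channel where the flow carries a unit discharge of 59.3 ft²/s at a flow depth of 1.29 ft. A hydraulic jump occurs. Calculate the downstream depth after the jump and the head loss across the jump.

y₂ = 12.4 ft; ΔE = 21.4 ft

V₁ = q/y₁ = 59.3/1.29 = 46.0 ft/s. Fr₁ = V₁/√(g·y₁) = 46.0/√(32.2×1.29) = 7.13.
By Bélanger, y₂/y₁ = ½[√(1 + 8Fr₁²) − 1] = ½[√408.0 − 1] = 9.60.
y₂ = 9.60 × 1.29 = 12.4 ft.
V₂ = q/y₂ = 59.3/12.4 = 4.79 ft/s. E₁ = y₁ + V₁²/2g = 34.1 ft; E₂ = y₂ + V₂²/2g = 12.7 ft. ΔE = E₁ − E₂ = 21.4 ft.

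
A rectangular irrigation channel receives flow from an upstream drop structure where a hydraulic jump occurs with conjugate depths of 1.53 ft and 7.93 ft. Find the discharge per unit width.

q = 43.0 ft²/s

For a rectangular channel the momentum equation gives q² = ½·g·y₁·y₂·(y₁ + y₂) = ½×32.2×1.53×7.93×9.46 = 1848.
q = √1848 = 43.0 ft²/s.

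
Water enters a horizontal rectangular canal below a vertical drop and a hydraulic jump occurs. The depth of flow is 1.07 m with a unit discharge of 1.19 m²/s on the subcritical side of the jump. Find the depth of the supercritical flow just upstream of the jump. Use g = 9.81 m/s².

y₁ = 0.211 m

V₂ = q/y₂ = 1.19/1.07 = 1.11 m/s; Fr₂ = V₂/√(g·y₂) = 0.343.
Applying the sequent-depth relation in reverse, y₁/y₂ = ½[√(1 + 8Fr₂²) − 1] = ½[√1.943 − 1] = 0.197.
y₁ = 0.197 × 1.07 = 0.211 m.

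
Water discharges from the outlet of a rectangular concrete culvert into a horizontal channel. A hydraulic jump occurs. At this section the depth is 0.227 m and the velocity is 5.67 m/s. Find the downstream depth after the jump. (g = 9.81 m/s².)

Fr₁ = V₁/√(g·y₁) = 5.67/√(9.81×0.227) = 3.80.
By Bélanger, y₂/y₁ = ½[√(1 + 8Fr₁²) − 1] = ½[√116.5 − 1] = 4.90.
y₂ = 4.90 × 0.227 = 1.11 m.

y₂ = 1.11 m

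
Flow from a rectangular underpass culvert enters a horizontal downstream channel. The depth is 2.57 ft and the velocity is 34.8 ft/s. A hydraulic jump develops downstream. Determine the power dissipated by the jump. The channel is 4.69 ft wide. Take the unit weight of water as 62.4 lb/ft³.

Fr₁ = V₁/√(g·y₁) = 34.8/√(32.2×2.57) = 3.83.
Bélanger equation: y₂/y₁ = ½[√(1 + 8Fr₁²) − 1] = ½[√118.1 − 1] = 4.93.
y₂ = 4.93 × 2.57 = 12.7 ft.
Head loss: ΔE = (y₂ − y₁)³/(4y₁y₂) = (12.7 − 2.57)³/(4×2.57×12.7) = 1033/130 = 7.92 ft.
q = V₁·y₁ = 34.8 × 2.57 = 89.4 ft²/s. Q = q·b = 89.4 × 4.69 = 419 cfs. P = γ·Q·ΔE/550 = 62.4 × 419 × 7.92 / 550 = 377 hp.

P = 377 hp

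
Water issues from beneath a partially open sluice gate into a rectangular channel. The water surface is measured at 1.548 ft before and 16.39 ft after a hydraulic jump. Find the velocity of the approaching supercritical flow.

For a rectangular channel the momentum equation gives q² = ½·g·y₁·y₂·(y₁ + y₂) = ½×32.2×1.548×16.39×17.94 = 7327.
q = √7327 = 85.60 ft²/s.
V₁ = q/y₁ = 85.60/1.548 = 55.30 ft/s.

V₁ = 55.30 ft/s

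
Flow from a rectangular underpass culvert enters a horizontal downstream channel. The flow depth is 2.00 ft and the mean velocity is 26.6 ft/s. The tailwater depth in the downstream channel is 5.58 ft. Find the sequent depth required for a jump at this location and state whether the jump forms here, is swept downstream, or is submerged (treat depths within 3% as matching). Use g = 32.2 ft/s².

y₂ = 8.43 ft; the jump is swept downstream

Fr₁ = V₁/√(g·y₁) = 26.6/√(32.2×2.00) = 3.31.
Conjugate-depth relation: y₂/y₁ = ½[√(1 + 8Fr₁²) − 1] = ½[√88.90 − 1] = 4.21.
y₂ = 4.21 × 2.00 = 8.43 ft.
Tailwater y_tw = 5.58 ft: y_tw < y₂, so the jump is swept downstream.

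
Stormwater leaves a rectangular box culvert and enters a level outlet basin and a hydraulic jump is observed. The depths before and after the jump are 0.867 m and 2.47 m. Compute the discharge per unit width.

q = 5.92 m²/s

For a rectangular channel the momentum equation gives q² = ½·g·y₁·y₂·(y₁ + y₂) = ½×9.81×0.867×2.47×3.34 = 35.1.
q = √35.1 = 5.92 m²/s.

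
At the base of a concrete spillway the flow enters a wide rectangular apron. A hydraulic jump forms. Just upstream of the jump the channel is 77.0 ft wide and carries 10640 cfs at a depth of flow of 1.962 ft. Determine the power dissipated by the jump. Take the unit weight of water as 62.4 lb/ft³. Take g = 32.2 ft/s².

q = Q/b = 10640/77.0 = 138.2 ft²/s; V₁ = q/y₁ = 70.43 ft/s. Fr₁ = V₁/√(g·y₁) = 8.861.
Sequent-depth ratio: y₂/y₁ = ½[√(1 + 8Fr₁²) − 1] = ½[√629.11 − 1] = 12.04.
y₂ = 12.04 × 1.962 = 23.62 ft.
Head loss: ΔE = (y₂ − y₁)³/(4y₁y₂) = (23.62 − 1.962)³/(4×1.962×23.62) = 10166/185.4 = 54.83 ft.
P = γ·Q·ΔE/550 = 62.4 × 10640 × 54.83 / 550 = 66187 hp.

P = 66187 hp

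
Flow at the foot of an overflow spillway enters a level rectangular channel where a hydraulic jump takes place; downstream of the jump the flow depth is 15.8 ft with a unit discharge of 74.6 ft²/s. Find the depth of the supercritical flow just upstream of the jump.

V₂ = q/y₂ = 74.6/15.8 = 4.72 ft/s; Fr₂ = V₂/√(g·y₂) = 0.209.
Since the conjugate-depth ratio holds either way, y₁/y₂ = ½[√(1 + 8Fr₂²) − 1] = ½[√1.351 − 1] = 0.0811.
y₁ = 0.0811 × 15.8 = 1.28 ft.

y₁ = 1.28 ft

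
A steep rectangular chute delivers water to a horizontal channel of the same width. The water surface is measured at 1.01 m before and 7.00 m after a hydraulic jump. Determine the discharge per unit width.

q = 16.7 m²/s

For a rectangular channel the momentum equation gives q² = ½·g·y₁·y₂·(y₁ + y₂) = ½×9.81×1.01×7.00×8.01 = 278.
q = √278 = 16.7 m²/s.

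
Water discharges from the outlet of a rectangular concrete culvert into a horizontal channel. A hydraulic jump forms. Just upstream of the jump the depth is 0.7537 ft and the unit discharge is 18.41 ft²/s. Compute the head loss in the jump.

ΔE = 4.879 ft

V₁ = q/y₁ = 18.41/0.7537 = 24.43 ft/s. Fr₁ = V₁/√(g·y₁) = 24.43/√(32.2×0.7537) = 4.958.
Conjugate-depth relation: y₂/y₁ = ½[√(1 + 8Fr₁²) − 1] = ½[√197.67 − 1] = 6.530.
y₂ = 6.530 × 0.7537 = 4.922 ft.
V₂ = q/y₂ = 18.41/4.922 = 3.741 ft/s. E₁ = y₁ + V₁²/2g = 10.02 ft; E₂ = y₂ + V₂²/2g = 5.139 ft. ΔE = E₁ − E₂ = 4.879 ft.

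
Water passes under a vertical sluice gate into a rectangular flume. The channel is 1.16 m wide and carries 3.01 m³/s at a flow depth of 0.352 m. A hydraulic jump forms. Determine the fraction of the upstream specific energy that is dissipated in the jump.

ΔE/E₁ = 0.388 (38.8%)

q = Q/b = 3.01/1.16 = 2.59 m²/s; V₁ = q/y₁ = 7.37 m/s. Fr₁ = V₁/√(g·y₁) = 3.97.
Conjugate-depth relation: y₂/y₁ = ½[√(1 + 8Fr₁²) − 1] = ½[√126.9 − 1] = 5.13.
y₂ = 5.13 × 0.352 = 1.81 m.
E₁ = y₁ + V₁²/2g = 3.12 m. ΔE = (y₂ − y₁)³/(4y₁y₂) = 1.21 m. ΔE/E₁ = 1.21/3.12 = 0.388.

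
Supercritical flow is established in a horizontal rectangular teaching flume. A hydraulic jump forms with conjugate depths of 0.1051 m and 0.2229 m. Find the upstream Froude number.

Fr₁ = 1.819

For a rectangular channel the momentum equation gives q² = ½·g·y₁·y₂·(y₁ + y₂) = ½×9.81×0.1051×0.2229×0.3280 = 0.03769.
q = √0.03769 = 0.1941 m²/s.
V₁ = q/y₁ = 1.847 m/s; Fr₁ = V₁/√(g·y₁) = 1.819.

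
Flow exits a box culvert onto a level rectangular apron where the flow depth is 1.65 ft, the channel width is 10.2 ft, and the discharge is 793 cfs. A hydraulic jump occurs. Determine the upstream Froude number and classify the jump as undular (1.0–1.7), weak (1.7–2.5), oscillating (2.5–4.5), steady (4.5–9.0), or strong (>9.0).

q = Q/b = 793/10.2 = 77.7 ft²/s; V₁ = q/y₁ = 47.1 ft/s. Fr₁ = V₁/√(g·y₁) = 6.46.
Fr₁ = 6.46 lies in the steady range.

Fr₁ = 6.46; steady jump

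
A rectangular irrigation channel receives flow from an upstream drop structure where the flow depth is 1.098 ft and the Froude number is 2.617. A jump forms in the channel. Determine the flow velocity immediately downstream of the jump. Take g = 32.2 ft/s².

V₂ = 4.811 ft/s

Fr₁ = 2.617 (given).
Conjugate-depth relation: y₂/y₁ = ½[√(1 + 8Fr₁²) − 1] = ½[√55.790 − 1] = 3.235.
y₂ = 3.235 × 1.098 = 3.552 ft.
V₁ = Fr₁·√(g·y₁) = 2.617×√(32.2×1.098) = 15.56 ft/s; q = V₁·y₁ = 17.09 ft²/s.
V₂ = q/y₂ = 17.09/3.552 = 4.811 ft/s.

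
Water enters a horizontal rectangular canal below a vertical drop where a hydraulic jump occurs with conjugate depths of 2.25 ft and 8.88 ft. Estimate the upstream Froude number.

Fr₁ = 3.12

For a rectangular channel the momentum equation gives q² = ½·g·y₁·y₂·(y₁ + y₂) = ½×32.2×2.25×8.88×11.1 = 3580.
q = √3580 = 59.8 ft²/s.
V₁ = q/y₁ = 26.6 ft/s; Fr₁ = V₁/√(g·y₁) = 3.12.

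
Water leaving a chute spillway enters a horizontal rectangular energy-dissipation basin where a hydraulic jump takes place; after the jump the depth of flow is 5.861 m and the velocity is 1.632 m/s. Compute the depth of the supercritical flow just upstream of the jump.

Fr₂ = V₂/√(g·y₂) = 1.632/√(9.81×5.861) = 0.2152.
From the momentum equation (using Fr₂), y₁/y₂ = ½[√(1 + 8Fr₂²) − 1] = ½[√1.3706 − 1] = 0.08536.
y₁ = 0.08536 × 5.861 = 0.5003 m.

y₁ = 0.5003 m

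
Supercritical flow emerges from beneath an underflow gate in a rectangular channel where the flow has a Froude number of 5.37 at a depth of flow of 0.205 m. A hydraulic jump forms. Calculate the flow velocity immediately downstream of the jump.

V₂ = 1.07 m/s

Fr₁ = 5.37 (given).
Conjugate-depth relation: y₂/y₁ = ½[√(1 + 8Fr₁²) − 1] = ½[√231.7 − 1] = 7.11.
y₂ = 7.11 × 0.205 = 1.46 m.
V₁ = Fr₁·√(g·y₁) = 5.37×√(9.81×0.205) = 7.62 m/s; q = V₁·y₁ = 1.56 m²/s.
V₂ = q/y₂ = 1.56/1.46 = 1.07 m/s.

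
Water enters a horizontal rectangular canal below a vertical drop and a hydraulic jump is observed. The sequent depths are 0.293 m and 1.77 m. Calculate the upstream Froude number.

For a rectangular channel the momentum equation gives q² = ½·g·y₁·y₂·(y₁ + y₂) = ½×9.81×0.293×1.77×2.06 = 5.25.
q = √5.25 = 2.29 m²/s.
V₁ = q/y₁ = 7.82 m/s; Fr₁ = V₁/√(g·y₁) = 4.61.

Fr₁ = 4.61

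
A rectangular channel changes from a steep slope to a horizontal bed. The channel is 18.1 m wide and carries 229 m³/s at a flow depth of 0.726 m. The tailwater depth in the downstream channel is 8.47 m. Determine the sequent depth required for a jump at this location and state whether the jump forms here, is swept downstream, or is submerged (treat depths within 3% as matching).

q = Q/b = 229/18.1 = 12.7 m²/s; V₁ = q/y₁ = 17.4 m/s. Fr₁ = V₁/√(g·y₁) = 6.53.
Bélanger equation: y₂/y₁ = ½[√(1 + 8Fr₁²) − 1] = ½[√342.1 − 1] = 8.75.
y₂ = 8.75 × 0.726 = 6.35 m.
Tailwater y_tw = 8.47 m: y_tw > y₂, so the jump is submerged.

y₂ = 6.35 m; the jump is submerged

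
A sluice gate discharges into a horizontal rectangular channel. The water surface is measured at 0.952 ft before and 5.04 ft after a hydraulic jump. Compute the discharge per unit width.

q = 21.5 ft²/s

For a rectangular channel the momentum equation gives q² = ½·g·y₁·y₂·(y₁ + y₂) = ½×32.2×0.952×5.04×5.99 = 463.
q = √463 = 21.5 ft²/s.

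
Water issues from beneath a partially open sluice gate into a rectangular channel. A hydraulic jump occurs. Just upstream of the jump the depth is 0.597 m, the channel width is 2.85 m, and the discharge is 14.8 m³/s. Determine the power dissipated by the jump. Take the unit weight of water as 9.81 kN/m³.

P = 221 kW

q = Q/b = 14.8/2.85 = 5.19 m²/s; V₁ = q/y₁ = 8.70 m/s. Fr₁ = V₁/√(g·y₁) = 3.59.
By Bélanger, y₂/y₁ = ½[√(1 + 8Fr₁²) − 1] = ½[√104.4 − 1] = 4.61.
y₂ = 4.61 × 0.597 = 2.75 m.
V₂ = q/y₂ = 5.19/2.75 = 1.89 m/s. E₁ = y₁ + V₁²/2g = 4.45 m; E₂ = y₂ + V₂²/2g = 2.93 m. ΔE = E₁ − E₂ = 1.52 m.
P = γ·Q·ΔE = 9.81 × 14.8 × 1.52 = 221 kW.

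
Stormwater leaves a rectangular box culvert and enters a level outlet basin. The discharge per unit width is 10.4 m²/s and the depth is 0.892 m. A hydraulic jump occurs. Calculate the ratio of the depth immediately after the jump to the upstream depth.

V₁ = q/y₁ = 10.4/0.892 = 11.7 m/s. Fr₁ = V₁/√(g·y₁) = 11.7/√(9.81×0.892) = 3.94.
Bélanger equation: y₂/y₁ = ½[√(1 + 8Fr₁²) − 1] = ½[√125.3 − 1] = 5.10.

y₂/y₁ = 5.10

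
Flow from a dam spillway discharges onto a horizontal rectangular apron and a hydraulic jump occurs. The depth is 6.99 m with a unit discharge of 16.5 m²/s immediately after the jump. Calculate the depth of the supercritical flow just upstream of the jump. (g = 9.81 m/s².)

V₂ = q/y₂ = 16.5/6.99 = 2.36 m/s; Fr₂ = V₂/√(g·y₂) = 0.285.
The Bélanger relation is symmetric: y₁/y₂ = ½[√(1 + 8Fr₂²) − 1] = ½[√1.650 − 1] = 0.142.
y₁ = 0.142 × 6.99 = 0.994 m.

y₁ = 0.994 m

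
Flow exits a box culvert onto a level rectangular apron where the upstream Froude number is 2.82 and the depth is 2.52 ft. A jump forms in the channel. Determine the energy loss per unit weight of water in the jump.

Fr₁ = 2.82 (given).
Conjugate-depth relation: y₂/y₁ = ½[√(1 + 8Fr₁²) − 1] = ½[√64.62 − 1] = 3.52.
y₂ = 3.52 × 2.52 = 8.87 ft.
V₁ = Fr₁·√(g·y₁) = 2.82×√(32.2×2.52) = 25.4 ft/s; q = V₁·y₁ = 64.0 ft²/s. V₂ = q/y₂ = 64.0/8.87 = 7.22 ft/s. E₁ = y₁ + V₁²/2g = 12.5 ft; E₂ = y₂ + V₂²/2g = 9.68 ft. ΔE = E₁ − E₂ = 2.86 ft.

ΔE = 2.86 ft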